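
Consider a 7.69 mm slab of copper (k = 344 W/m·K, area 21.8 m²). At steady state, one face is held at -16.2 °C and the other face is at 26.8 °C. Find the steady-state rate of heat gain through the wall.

Q = kA·ΔT/L = 344 × 21.8 × |-16.2 °C − 26.8 °C| / 0.00769 = 4.19×10^7 W

Q = 41900 kW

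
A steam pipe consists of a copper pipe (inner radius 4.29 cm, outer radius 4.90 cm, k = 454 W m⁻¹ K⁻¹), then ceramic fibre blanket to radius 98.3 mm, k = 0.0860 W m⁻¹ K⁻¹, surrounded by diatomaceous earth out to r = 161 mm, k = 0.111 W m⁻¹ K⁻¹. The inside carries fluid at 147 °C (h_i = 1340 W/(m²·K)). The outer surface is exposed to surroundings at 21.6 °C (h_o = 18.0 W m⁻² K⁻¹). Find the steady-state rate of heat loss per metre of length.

Resistance network (inner→outer):
  R'_conv,in = 1/(2πr h) = 1/(2π·0.0429·1340) = 0.002769 m·K/W
  R'_copper = ln(0.0490/0.0429)/(2πk) = 0.1329/(2π·454) = 4.661×10^-5 m·K/W
  R'_ceramic fibre blanket = ln(0.0983/0.0490)/(2πk) = 0.6962/(2π·0.0860) = 1.288 m·K/W
  R'_diatomaceous earth = ln(0.161/0.0983)/(2πk) = 0.4934/(2π·0.111) = 0.7074 m·K/W
  R'_conv,out = 1/(2πr h) = 1/(2π·0.161·18.0) = 0.05492 m·K/W
ΣR = 0.002769 + 4.661×10^-5 + 1.288 + 0.7074 + 0.05492 = 2.053 m·K/W
Q' = ΔT/ΣR = (147 °C − 21.6 °C)/2.053 = 61.1 W/m

Q' = 61.1 W/m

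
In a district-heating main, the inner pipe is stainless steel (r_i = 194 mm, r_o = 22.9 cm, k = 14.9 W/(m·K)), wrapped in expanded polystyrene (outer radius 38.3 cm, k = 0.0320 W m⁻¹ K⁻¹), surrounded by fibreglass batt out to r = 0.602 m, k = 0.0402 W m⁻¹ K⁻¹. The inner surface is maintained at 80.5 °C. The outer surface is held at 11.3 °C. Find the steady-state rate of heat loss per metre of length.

Series thermal resistances, inner to outer:
  R'_stainless steel = ln(0.229/0.194)/(2πk) = 0.1659/(2π·14.9) = 0.001772 m·K/W
  R'_expanded polystyrene = ln(0.383/0.229)/(2πk) = 0.5143/(2π·0.0320) = 2.558 m·K/W
  R'_fibreglass batt = ln(0.602/0.383)/(2πk) = 0.4522/(2π·0.0402) = 1.790 m·K/W
ΣR = 0.001772 + 2.558 + 1.790 = 4.350 m·K/W
Q' = ΔT/ΣR = (80.5 °C − 11.3 °C)/4.350 = 15.9 W/m

Q' = 15.9 W/m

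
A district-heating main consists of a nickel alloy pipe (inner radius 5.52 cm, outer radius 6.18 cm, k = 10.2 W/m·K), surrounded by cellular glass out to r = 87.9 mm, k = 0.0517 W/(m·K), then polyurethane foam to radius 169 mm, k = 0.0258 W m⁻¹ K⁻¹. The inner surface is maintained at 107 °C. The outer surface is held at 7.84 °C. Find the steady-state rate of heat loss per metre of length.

Q' = 19.4 W/m

Treat each layer as a resistance in series:
  R'_nickel alloy = ln(0.0618/0.0552)/(2πk) = 0.1129/(2π·10.2) = 0.001762 m·K/W
  R'_cellular glass = ln(0.0879/0.0618)/(2πk) = 0.3523/(2π·0.0517) = 1.085 m·K/W
  R'_polyurethane foam = ln(0.169/0.0879)/(2πk) = 0.6537/(2π·0.0258) = 4.033 m·K/W
ΣR = 0.001762 + 1.085 + 4.033 = 5.120 m·K/W
Q' = ΔT/ΣR = (107 °C − 7.84 °C)/5.120 = 19.4 W/m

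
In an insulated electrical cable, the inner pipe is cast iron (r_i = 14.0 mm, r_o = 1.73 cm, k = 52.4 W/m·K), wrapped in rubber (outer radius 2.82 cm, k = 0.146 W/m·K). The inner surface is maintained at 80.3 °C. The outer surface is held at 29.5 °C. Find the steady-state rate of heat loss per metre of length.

Treat each layer as a resistance in series:
  R'_cast iron = ln(0.0173/0.0140)/(2πk) = 0.2116/(2π·52.4) = 6.428×10^-4 m·K/W
  R'_rubber = ln(0.0282/0.0173)/(2πk) = 0.4886/(2π·0.146) = 0.5326 m·K/W
ΣR = 6.428×10^-4 + 0.5326 = 0.5332 m·K/W
Q' = ΔT/ΣR = (80.3 °C − 29.5 °C)/0.5332 = 95.3 W/m

Q' = 95.3 W/m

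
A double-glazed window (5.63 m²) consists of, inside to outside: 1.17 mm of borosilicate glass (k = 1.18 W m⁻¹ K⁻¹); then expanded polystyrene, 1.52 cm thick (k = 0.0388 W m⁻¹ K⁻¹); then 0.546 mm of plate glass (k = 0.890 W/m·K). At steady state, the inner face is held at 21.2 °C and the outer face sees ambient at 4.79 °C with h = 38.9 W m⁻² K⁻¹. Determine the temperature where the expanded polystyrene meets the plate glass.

Treat each layer as a resistance in series:
  R_borosilicate glass = L/(kA) = 0.00117/(1.18·5.63) = 1.761×10^-4 K/W
  R_expanded polystyrene = L/(kA) = 0.0152/(0.0388·5.63) = 0.06958 K/W
  R_plate glass = L/(kA) = 5.46×10^-4/(0.890·5.63) = 1.090×10^-4 K/W
  R_conv,out = 1/(hA) = 1/(38.9·5.63) = 0.004566 K/W
ΣR = 1.761×10^-4 + 0.06958 + 1.090×10^-4 + 0.004566 = 0.07443 K/W
Q = ΔT/ΣR = (21.2 °C − 4.79 °C)/0.07443 = 220.5 W
From the inner boundary to the expanded polystyrene/plate glass interface, ΣR_partial = 0.06976 K/W.
T_interface = T_in − Q·ΣR_partial = 21.2 °C − (220.5)(0.06976) = 5.82 °C

T = 5.82 °C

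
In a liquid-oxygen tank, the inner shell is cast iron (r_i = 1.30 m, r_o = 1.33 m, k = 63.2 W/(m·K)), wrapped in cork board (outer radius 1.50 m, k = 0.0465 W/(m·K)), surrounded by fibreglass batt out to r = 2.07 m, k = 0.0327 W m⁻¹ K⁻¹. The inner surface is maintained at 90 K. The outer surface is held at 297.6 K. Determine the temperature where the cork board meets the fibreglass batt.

Series thermal resistances, inner to outer:
  R_cast iron = (1/1.30 − 1/1.33)/(4πk) = 0.01735/(4π·63.2) = 2.185×10^-5 K/W
  R_cork board = (1/1.33 − 1/1.50)/(4πk) = 0.08521/(4π·0.0465) = 0.1458 K/W
  R_fibreglass batt = (1/1.50 − 1/2.07)/(4πk) = 0.1836/(4π·0.0327) = 0.4467 K/W
ΣR = 2.185×10^-5 + 0.1458 + 0.4467 = 0.5925 K/W
Q = ΔT/ΣR = (90 K − 297.6 K)/0.5925 = -350.4 W
From the inner boundary to the cork board/fibreglass batt interface, ΣR_partial = 0.1458 K/W.
T_interface = T_in − Q·ΣR_partial = 90 K − (-350.4)(0.1458) = 141 K

T = 141 K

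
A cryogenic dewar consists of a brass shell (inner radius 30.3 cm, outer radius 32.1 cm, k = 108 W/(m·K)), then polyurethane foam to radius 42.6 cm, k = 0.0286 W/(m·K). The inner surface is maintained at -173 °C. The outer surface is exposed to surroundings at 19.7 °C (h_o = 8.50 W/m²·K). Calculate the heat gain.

Resistance network (inner→outer):
  R_brass = (1/0.303 − 1/0.321)/(4πk) = 0.1851/(4π·108) = 1.364×10^-4 K/W
  R_polyurethane foam = (1/0.321 − 1/0.426)/(4πk) = 0.7678/(4π·0.0286) = 2.136 K/W
  R_conv,out = 1/(4πr²h) = 1/(4π·0.426²·8.50) = 0.05159 K/W
ΣR = 1.364×10^-4 + 2.136 + 0.05159 = 2.188 K/W
Q = ΔT/ΣR = (-173 °C − 19.7 °C)/2.188 = -88.1 W
(Negative Q ⇒ heat flows inward; heat gain = 88.1 W.)

Q = 88.1 W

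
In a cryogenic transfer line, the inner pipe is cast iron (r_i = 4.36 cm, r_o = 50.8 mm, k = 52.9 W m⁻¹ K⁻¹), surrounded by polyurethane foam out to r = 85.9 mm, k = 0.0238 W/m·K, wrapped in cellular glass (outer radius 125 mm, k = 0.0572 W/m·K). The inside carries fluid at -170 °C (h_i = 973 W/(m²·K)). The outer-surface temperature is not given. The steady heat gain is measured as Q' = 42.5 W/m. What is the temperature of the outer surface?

T_out = 23.8 °C

Series resistances:
  R'_conv,in = 1/(2πr h) = 1/(2π·0.0436·973) = 0.003752 m·K/W
  R'_cast iron = ln(0.0508/0.0436)/(2πk) = 0.1528/(2π·52.9) = 4.598×10^-4 m·K/W
  R'_polyurethane foam = ln(0.0859/0.0508)/(2πk) = 0.5253/(2π·0.0238) = 3.513 m·K/W
  R'_cellular glass = ln(0.125/0.0859)/(2πk) = 0.3751/(2π·0.0572) = 1.044 m·K/W
ΣR = 4.561 m·K/W
ΔT = Q'·ΣR = 42.5 × 4.561 = 193.8 K
Heat flows inward, so T_out = T_in + ΔT = -170 + 193.8 = 23.8 °C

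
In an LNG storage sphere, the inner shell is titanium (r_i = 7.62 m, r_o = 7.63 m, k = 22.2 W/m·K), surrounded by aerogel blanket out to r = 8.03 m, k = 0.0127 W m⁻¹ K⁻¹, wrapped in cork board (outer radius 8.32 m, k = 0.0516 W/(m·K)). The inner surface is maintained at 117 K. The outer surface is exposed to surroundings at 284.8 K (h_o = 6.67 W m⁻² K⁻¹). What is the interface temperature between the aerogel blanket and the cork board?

Series thermal resistances, inner to outer:
  R_titanium = (1/7.62 − 1/7.63)/(4πk) = 1.720×10^-4/(4π·22.2) = 6.165×10^-7 K/W
  R_aerogel blanket = (1/7.63 − 1/8.03)/(4πk) = 0.006529/(4π·0.0127) = 0.04091 K/W
  R_cork board = (1/8.03 − 1/8.32)/(4πk) = 0.004341/(4π·0.0516) = 0.006694 K/W
  R_conv,out = 1/(4πr²h) = 1/(4π·8.32²·6.67) = 1.724×10^-4 K/W
ΣR = 6.165×10^-7 + 0.04091 + 0.006694 + 1.724×10^-4 = 0.04778 K/W
Q = ΔT/ΣR = (117 K − 284.8 K)/0.04778 = -3512 W
From the inner boundary to the aerogel blanket/cork board interface, ΣR_partial = 0.04091 K/W.
T_interface = T_in − Q·ΣR_partial = 117 K − (-3512)(0.04091) = 260.7 K

T = 260.7 K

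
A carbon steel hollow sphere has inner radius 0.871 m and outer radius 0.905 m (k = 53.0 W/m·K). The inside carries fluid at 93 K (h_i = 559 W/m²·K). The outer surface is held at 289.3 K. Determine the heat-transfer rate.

Series thermal resistances, inner to outer:
  R_conv,in = 1/(4πr²h) = 1/(4π·0.871²·559) = 1.876×10^-4 K/W
  R_carbon steel = (1/0.871 − 1/0.905)/(4πk) = 0.04313/(4π·53.0) = 6.476×10^-5 K/W
ΣR = 1.876×10^-4 + 6.476×10^-5 = 2.524×10^-4 K/W
Q = ΔT/ΣR = (93 K − 289.3 K)/2.524×10^-4 = -7.78×10^5 W
(Negative Q ⇒ heat flows inward; heat gain = 7.78×10^5 W.)

Q = 778 kW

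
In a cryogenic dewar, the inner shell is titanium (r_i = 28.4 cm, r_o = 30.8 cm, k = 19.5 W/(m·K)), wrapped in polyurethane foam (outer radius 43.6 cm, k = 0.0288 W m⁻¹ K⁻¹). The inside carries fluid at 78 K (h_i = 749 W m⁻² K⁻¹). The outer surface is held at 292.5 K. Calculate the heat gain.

Treat each layer as a resistance in series:
  R_conv,in = 1/(4πr²h) = 1/(4π·0.284²·749) = 0.001317 K/W
  R_titanium = (1/0.284 − 1/0.308)/(4πk) = 0.2744/(4π·19.5) = 0.001120 K/W
  R_polyurethane foam = (1/0.308 − 1/0.436)/(4πk) = 0.9532/(4π·0.0288) = 2.634 K/W
ΣR = 0.001317 + 0.001120 + 2.634 = 2.636 K/W
Q = ΔT/ΣR = (78 K − 292.5 K)/2.636 = -81.4 W
(Negative Q ⇒ heat flows inward; heat gain = 81.4 W.)

Q = 81.4 W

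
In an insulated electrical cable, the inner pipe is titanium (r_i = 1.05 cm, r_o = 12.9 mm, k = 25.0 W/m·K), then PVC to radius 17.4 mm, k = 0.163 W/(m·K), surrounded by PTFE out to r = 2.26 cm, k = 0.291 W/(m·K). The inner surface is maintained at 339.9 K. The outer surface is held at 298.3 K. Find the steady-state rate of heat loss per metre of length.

Series thermal resistances, inner to outer:
  R'_titanium = ln(0.0129/0.0105)/(2πk) = 0.2059/(2π·25.0) = 0.001310 m·K/W
  R'_PVC = ln(0.0174/0.0129)/(2πk) = 0.2992/(2π·0.163) = 0.2922 m·K/W
  R'_PTFE = ln(0.0226/0.0174)/(2πk) = 0.2615/(2π·0.291) = 0.1430 m·K/W
ΣR = 0.001310 + 0.2922 + 0.1430 = 0.4365 m·K/W
Q' = ΔT/ΣR = (339.9 K − 298.3 K)/0.4365 = 95.3 W/m

Q' = 95.3 W/m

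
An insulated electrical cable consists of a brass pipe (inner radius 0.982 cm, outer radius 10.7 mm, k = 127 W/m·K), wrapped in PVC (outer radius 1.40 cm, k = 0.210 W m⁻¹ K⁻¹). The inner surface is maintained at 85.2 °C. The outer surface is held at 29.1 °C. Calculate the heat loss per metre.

Treat each layer as a resistance in series:
  R'_brass = ln(0.0107/0.00982)/(2πk) = 0.08582/(2π·127) = 1.076×10^-4 m·K/W
  R'_PVC = ln(0.0140/0.0107)/(2πk) = 0.2688/(2π·0.210) = 0.2037 m·K/W
ΣR = 1.076×10^-4 + 0.2037 = 0.2038 m·K/W
Q' = ΔT/ΣR = (85.2 °C − 29.1 °C)/0.2038 = 275 W/m

Q' = 275 W/m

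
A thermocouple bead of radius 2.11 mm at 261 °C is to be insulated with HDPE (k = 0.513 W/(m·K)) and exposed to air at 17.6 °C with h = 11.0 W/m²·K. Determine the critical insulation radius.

For a sphere, r_cr = 2k_ins/h = 2·0.513/11.0 = 0.0933 m = 9.33 cm

r_cr = 9.33 cm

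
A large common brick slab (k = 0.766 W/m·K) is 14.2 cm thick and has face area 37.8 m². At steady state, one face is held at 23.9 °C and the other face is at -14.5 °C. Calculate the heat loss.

Q = 7.83 kW

Q = kA·ΔT/L = 0.766 × 37.8 × |23.9 °C − -14.5 °C| / 0.142 = 7830 W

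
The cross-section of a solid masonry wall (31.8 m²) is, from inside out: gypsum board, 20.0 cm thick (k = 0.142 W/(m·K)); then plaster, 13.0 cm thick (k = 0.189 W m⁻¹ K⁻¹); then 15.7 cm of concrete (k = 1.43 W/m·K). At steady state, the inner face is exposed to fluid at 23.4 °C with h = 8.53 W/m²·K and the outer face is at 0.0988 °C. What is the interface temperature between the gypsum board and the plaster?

Treat each layer as a resistance in series:
  R_conv,in = 1/(hA) = 1/(8.53·31.8) = 0.003687 K/W
  R_gypsum board = L/(kA) = 0.200/(0.142·31.8) = 0.04429 K/W
  R_plaster = L/(kA) = 0.130/(0.189·31.8) = 0.02163 K/W
  R_concrete = L/(kA) = 0.157/(1.43·31.8) = 0.003453 K/W
ΣR = 0.003687 + 0.04429 + 0.02163 + 0.003453 = 0.07306 K/W
Q = ΔT/ΣR = (23.4 °C − 0.0988 °C)/0.07306 = 318.9 W
From the inner boundary to the gypsum board/plaster interface, ΣR_partial = 0.04798 K/W.
T_interface = T_in − Q·ΣR_partial = 23.4 °C − (318.9)(0.04798) = 8.10 °C

T = 8.10 °C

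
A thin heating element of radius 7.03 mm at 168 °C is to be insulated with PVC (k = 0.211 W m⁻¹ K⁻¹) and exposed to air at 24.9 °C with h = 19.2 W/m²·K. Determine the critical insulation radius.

For a cylinder, r_cr = k_ins/h = 0.211/19.2 = 0.0110 m = 1.10 cm

r_cr = 1.10 cm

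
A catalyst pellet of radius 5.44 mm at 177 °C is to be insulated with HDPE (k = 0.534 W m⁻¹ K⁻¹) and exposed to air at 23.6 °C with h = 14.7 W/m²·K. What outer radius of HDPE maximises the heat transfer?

For a sphere, r_cr = 2k_ins/h = 2·0.534/14.7 = 0.0727 m = 7.27 cm

r_cr = 7.27 cm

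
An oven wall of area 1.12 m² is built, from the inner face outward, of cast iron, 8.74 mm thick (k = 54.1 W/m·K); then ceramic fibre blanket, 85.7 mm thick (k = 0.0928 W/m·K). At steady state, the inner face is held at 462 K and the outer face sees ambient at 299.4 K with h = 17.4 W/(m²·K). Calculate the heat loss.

Q = 186 W

Series thermal resistances, inner to outer:
  R_cast iron = L/(kA) = 0.00874/(54.1·1.12) = 1.442×10^-4 K/W
  R_ceramic fibre blanket = L/(kA) = 0.0857/(0.0928·1.12) = 0.8245 K/W
  R_conv,out = 1/(hA) = 1/(17.4·1.12) = 0.05131 K/W
ΣR = 1.442×10^-4 + 0.8245 + 0.05131 = 0.8760 K/W
Q = ΔT/ΣR = (462 K − 299.4 K)/0.8760 = 186 W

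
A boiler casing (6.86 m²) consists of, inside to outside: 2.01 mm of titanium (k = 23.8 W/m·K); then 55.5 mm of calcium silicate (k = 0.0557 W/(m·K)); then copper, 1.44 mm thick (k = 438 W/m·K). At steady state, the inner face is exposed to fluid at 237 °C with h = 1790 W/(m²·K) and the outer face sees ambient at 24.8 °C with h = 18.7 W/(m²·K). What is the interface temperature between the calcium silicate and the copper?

Resistance network (inner→outer):
  R_conv,in = 1/(hA) = 1/(1790·6.86) = 8.144×10^-5 K/W
  R_titanium = L/(kA) = 0.00201/(23.8·6.86) = 1.231×10^-5 K/W
  R_calcium silicate = L/(kA) = 0.0555/(0.0557·6.86) = 0.1452 K/W
  R_copper = L/(kA) = 0.00144/(438·6.86) = 4.793×10^-7 K/W
  R_conv,out = 1/(hA) = 1/(18.7·6.86) = 0.007795 K/W
ΣR = 8.144×10^-5 + 1.231×10^-5 + 0.1452 + 4.793×10^-7 + 0.007795 = 0.1531 K/W
Q = ΔT/ΣR = (237 °C − 24.8 °C)/0.1531 = 1386 W
From the inner boundary to the calcium silicate/copper interface, ΣR_partial = 0.1453 K/W.
T_interface = T_in − Q·ΣR_partial = 237 °C − (1386)(0.1453) = 35.6 °C

T = 35.6 °C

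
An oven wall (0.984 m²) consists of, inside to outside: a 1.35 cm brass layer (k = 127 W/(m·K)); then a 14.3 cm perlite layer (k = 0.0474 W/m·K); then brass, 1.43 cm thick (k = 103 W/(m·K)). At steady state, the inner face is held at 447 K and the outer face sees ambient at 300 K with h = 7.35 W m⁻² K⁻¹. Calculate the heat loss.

Q = 45.9 W

Treat each layer as a resistance in series:
  R_brass = L/(kA) = 0.0135/(127·0.984) = 1.080×10^-4 K/W
  R_perlite = L/(kA) = 0.143/(0.0474·0.984) = 3.066 K/W
  R_brass = L/(kA) = 0.0143/(103·0.984) = 1.411×10^-4 K/W
  R_conv,out = 1/(hA) = 1/(7.35·0.984) = 0.1383 K/W
ΣR = 1.080×10^-4 + 3.066 + 1.411×10^-4 + 0.1383 = 3.205 K/W
Q = ΔT/ΣR = (447 K − 300 K)/3.205 = 45.9 W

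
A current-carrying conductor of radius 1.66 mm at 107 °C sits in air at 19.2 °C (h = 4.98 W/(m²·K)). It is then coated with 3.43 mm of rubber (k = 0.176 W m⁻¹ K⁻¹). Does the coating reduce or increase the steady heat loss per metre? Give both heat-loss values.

Critical radius for a cylinder: r_cr = k/h = 0.0353 m = 3.53 cm.
Outer radius after coating: r₂ = 0.00166 + 0.00343 = 0.00509 m.
Since r₁ < r_cr and r₂ ≤ r_cr, the coating moves toward the maximum at r_cr — heat loss rises.
Bare: R = 1/(2πr₁h) = 19.25 m·K/W; Q = 87.8/19.25 = 4.56 W/m.
Coated: R = R_cond + R_conv = 7.292 m·K/W; Q = 87.8/7.292 = 12.0 W/m.

increases: 4.56 → 12.0 W/m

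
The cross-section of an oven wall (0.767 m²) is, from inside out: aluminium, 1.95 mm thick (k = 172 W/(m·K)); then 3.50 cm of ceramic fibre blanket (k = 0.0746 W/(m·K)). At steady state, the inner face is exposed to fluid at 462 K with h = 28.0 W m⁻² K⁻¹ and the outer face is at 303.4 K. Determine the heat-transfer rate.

Q = 241 W

Series thermal resistances, inner to outer:
  R_conv,in = 1/(hA) = 1/(28.0·0.767) = 0.04656 K/W
  R_aluminium = L/(kA) = 0.00195/(172·0.767) = 1.478×10^-5 K/W
  R_ceramic fibre blanket = L/(kA) = 0.0350/(0.0746·0.767) = 0.6117 K/W
ΣR = 0.04656 + 1.478×10^-5 + 0.6117 = 0.6583 K/W
Q = ΔT/ΣR = (462 K − 303.4 K)/0.6583 = 241 W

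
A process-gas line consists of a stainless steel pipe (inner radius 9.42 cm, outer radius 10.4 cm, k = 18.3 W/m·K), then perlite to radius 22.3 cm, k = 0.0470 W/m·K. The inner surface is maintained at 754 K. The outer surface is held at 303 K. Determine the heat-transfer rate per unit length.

Series thermal resistances, inner to outer:
  R'_stainless steel = ln(0.104/0.0942)/(2πk) = 0.09897/(2π·18.3) = 8.607×10^-4 m·K/W
  R'_perlite = ln(0.223/0.104)/(2πk) = 0.7628/(2π·0.0470) = 2.583 m·K/W
ΣR = 8.607×10^-4 + 2.583 = 2.584 m·K/W
Q' = ΔT/ΣR = (754 K − 303 K)/2.584 = 175 W/m

Q' = 175 W/m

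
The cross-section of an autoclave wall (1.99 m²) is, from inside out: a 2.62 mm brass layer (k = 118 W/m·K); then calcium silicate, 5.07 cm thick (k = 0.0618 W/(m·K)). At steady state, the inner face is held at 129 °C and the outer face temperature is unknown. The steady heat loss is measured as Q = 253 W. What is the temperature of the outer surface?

Series resistances:
  R_brass = L/(kA) = 0.00262/(118·1.99) = 1.116×10^-5 K/W
  R_calcium silicate = L/(kA) = 0.0507/(0.0618·1.99) = 0.4123 K/W
ΣR = 0.4123 K/W
ΔT = Q·ΣR = 253 × 0.4123 = 104.3 K
Heat flows outward, so T_out = T_in − ΔT = 129 − 104.3 = 24.7 °C

T_out = 24.7 °C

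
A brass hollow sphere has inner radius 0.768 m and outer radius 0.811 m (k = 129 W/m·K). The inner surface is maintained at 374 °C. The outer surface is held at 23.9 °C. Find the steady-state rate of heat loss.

Q = 8220 kW

Q = 4πk·ΔT/(1/r₁ − 1/r₂) = 4π × 129 × 350.1 / (1/0.768 − 1/0.811) = 8.22×10^6 W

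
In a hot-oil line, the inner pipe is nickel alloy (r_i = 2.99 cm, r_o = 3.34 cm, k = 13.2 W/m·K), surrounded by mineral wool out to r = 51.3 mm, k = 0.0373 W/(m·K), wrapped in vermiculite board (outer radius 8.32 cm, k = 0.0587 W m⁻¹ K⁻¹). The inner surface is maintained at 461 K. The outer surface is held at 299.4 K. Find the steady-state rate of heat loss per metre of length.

Series thermal resistances, inner to outer:
  R'_nickel alloy = ln(0.0334/0.0299)/(2πk) = 0.1107/(2π·13.2) = 0.001335 m·K/W
  R'_mineral wool = ln(0.0513/0.0334)/(2πk) = 0.4291/(2π·0.0373) = 1.831 m·K/W
  R'_vermiculite board = ln(0.0832/0.0513)/(2πk) = 0.4836/(2π·0.0587) = 1.311 m·K/W
ΣR = 0.001335 + 1.831 + 1.311 = 3.143 m·K/W
Q' = ΔT/ΣR = (461 K − 299.4 K)/3.143 = 51.4 W/m

Q' = 51.4 W/m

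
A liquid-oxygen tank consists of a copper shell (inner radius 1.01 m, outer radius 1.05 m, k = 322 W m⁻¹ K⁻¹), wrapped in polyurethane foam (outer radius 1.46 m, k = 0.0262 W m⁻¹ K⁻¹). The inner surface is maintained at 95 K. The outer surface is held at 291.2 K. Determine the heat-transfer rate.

Series thermal resistances, inner to outer:
  R_copper = (1/1.01 − 1/1.05)/(4πk) = 0.03772/(4π·322) = 9.321×10^-6 K/W
  R_polyurethane foam = (1/1.05 − 1/1.46)/(4πk) = 0.2674/(4π·0.0262) = 0.8123 K/W
ΣR = 9.321×10^-6 + 0.8123 = 0.8123 K/W
Q = ΔT/ΣR = (95 K − 291.2 K)/0.8123 = -242 W
(Negative Q ⇒ heat flows inward; heat gain = 242 W.)

Q = 242 W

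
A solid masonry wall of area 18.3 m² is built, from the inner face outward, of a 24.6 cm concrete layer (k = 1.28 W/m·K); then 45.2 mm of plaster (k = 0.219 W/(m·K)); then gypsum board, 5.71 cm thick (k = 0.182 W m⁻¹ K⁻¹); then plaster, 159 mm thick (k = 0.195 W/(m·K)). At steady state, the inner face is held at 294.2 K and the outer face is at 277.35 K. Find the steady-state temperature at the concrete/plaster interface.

Treat each layer as a resistance in series:
  R_concrete = L/(kA) = 0.246/(1.28·18.3) = 0.01050 K/W
  R_plaster = L/(kA) = 0.0452/(0.219·18.3) = 0.01128 K/W
  R_gypsum board = L/(kA) = 0.0571/(0.182·18.3) = 0.01714 K/W
  R_plaster = L/(kA) = 0.159/(0.195·18.3) = 0.04456 K/W
ΣR = 0.01050 + 0.01128 + 0.01714 + 0.04456 = 0.08348 K/W
Q = ΔT/ΣR = (294.2 K − 277.35 K)/0.08348 = 201.8 W
From the inner boundary to the concrete/plaster interface, ΣR_partial = 0.01050 K/W.
T_interface = T_in − Q·ΣR_partial = 294.2 K − (201.8)(0.01050) = 292.1 K

T = 292.1 K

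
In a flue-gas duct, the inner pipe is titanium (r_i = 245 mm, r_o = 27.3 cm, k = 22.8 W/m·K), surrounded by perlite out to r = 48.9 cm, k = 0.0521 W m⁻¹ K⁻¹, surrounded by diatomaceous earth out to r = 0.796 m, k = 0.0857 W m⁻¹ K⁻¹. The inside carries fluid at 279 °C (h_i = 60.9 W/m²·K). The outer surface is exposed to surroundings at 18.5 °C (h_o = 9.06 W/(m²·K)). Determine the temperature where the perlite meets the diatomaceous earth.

Series thermal resistances, inner to outer:
  R'_conv,in = 1/(2πr h) = 1/(2π·0.245·60.9) = 0.01067 m·K/W
  R'_titanium = ln(0.273/0.245)/(2πk) = 0.1082/(2π·22.8) = 7.554×10^-4 m·K/W
  R'_perlite = ln(0.489/0.273)/(2πk) = 0.5829/(2π·0.0521) = 1.781 m·K/W
  R'_diatomaceous earth = ln(0.796/0.489)/(2πk) = 0.4872/(2π·0.0857) = 0.9049 m·K/W
  R'_conv,out = 1/(2πr h) = 1/(2π·0.796·9.06) = 0.02207 m·K/W
ΣR = 0.01067 + 7.554×10^-4 + 1.781 + 0.9049 + 0.02207 = 2.719 m·K/W
Q' = ΔT/ΣR = (279 °C − 18.5 °C)/2.719 = 95.81 W/m
From the inner boundary to the perlite/diatomaceous earth interface, ΣR_partial = 1.792 m·K/W.
T_interface = T_in − Q'·ΣR_partial = 279 °C − (95.81)(1.792) = 107 °C

T = 107 °C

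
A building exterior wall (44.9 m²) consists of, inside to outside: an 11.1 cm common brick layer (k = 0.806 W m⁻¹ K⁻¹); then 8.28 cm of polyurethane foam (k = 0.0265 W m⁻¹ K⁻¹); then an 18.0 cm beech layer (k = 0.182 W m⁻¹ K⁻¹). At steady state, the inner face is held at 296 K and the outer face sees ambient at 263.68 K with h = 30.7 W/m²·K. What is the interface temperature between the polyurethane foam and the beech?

T = 271.39 K

Resistance network (inner→outer):
  R_common brick = L/(kA) = 0.111/(0.806·44.9) = 0.003067 K/W
  R_polyurethane foam = L/(kA) = 0.0828/(0.0265·44.9) = 0.06959 K/W
  R_beech = L/(kA) = 0.180/(0.182·44.9) = 0.02203 K/W
  R_conv,out = 1/(hA) = 1/(30.7·44.9) = 7.255×10^-4 K/W
ΣR = 0.003067 + 0.06959 + 0.02203 + 7.255×10^-4 = 0.09541 K/W
Q = ΔT/ΣR = (296 K − 263.68 K)/0.09541 = 338.7 W
From the inner boundary to the polyurethane foam/beech interface, ΣR_partial = 0.07266 K/W.
T_interface = T_in − Q·ΣR_partial = 296 K − (338.7)(0.07266) = 271.39 K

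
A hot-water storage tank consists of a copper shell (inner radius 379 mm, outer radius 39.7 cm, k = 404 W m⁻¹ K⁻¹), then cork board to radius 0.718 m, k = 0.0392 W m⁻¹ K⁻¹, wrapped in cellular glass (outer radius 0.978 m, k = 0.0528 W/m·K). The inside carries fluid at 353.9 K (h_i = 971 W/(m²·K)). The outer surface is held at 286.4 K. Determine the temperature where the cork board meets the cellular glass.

Resistance network (inner→outer):
  R_conv,in = 1/(4πr²h) = 1/(4π·0.379²·971) = 5.705×10^-4 K/W
  R_copper = (1/0.379 − 1/0.397)/(4πk) = 0.1196/(4π·404) = 2.356×10^-5 K/W
  R_cork board = (1/0.397 − 1/0.718)/(4πk) = 1.126/(4π·0.0392) = 2.286 K/W
  R_cellular glass = (1/0.718 − 1/0.978)/(4πk) = 0.3703/(4π·0.0528) = 0.5580 K/W
ΣR = 5.705×10^-4 + 2.356×10^-5 + 2.286 + 0.5580 = 2.845 K/W
Q = ΔT/ΣR = (353.9 K − 286.4 K)/2.845 = 23.73 W
From the inner boundary to the cork board/cellular glass interface, ΣR_partial = 2.287 K/W.
T_interface = T_in − Q·ΣR_partial = 353.9 K − (23.73)(2.287) = 299.6 K

T = 299.6 K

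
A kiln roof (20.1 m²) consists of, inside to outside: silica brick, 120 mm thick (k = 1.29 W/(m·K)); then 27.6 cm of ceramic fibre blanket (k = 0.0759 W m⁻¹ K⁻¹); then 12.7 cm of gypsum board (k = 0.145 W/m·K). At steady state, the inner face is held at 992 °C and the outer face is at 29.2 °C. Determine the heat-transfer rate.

Treat each layer as a resistance in series:
  R_silica brick = L/(kA) = 0.120/(1.29·20.1) = 0.004628 K/W
  R_ceramic fibre blanket = L/(kA) = 0.276/(0.0759·20.1) = 0.1809 K/W
  R_gypsum board = L/(kA) = 0.127/(0.145·20.1) = 0.04358 K/W
ΣR = 0.004628 + 0.1809 + 0.04358 = 0.2291 K/W
Q = ΔT/ΣR = (992 °C − 29.2 °C)/0.2291 = 4200 W

Q = 4.20 kW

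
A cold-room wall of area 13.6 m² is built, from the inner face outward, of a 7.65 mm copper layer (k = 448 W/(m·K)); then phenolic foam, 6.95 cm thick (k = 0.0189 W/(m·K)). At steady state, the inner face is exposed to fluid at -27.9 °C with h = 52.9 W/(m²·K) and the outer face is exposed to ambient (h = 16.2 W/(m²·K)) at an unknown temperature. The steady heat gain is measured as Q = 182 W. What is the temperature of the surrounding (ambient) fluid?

T_out = 22.4 °C

Series resistances:
  R_conv,in = 1/(hA) = 1/(52.9·13.6) = 0.001390 K/W
  R_copper = L/(kA) = 0.00765/(448·13.6) = 1.256×10^-6 K/W
  R_phenolic foam = L/(kA) = 0.0695/(0.0189·13.6) = 0.2704 K/W
  R_conv,out = 1/(hA) = 1/(16.2·13.6) = 0.004539 K/W
ΣR = 0.2763 K/W
ΔT = Q·ΣR = 182 × 0.2763 = 50.29 K
Heat flows inward, so T_out = T_in + ΔT = -27.9 + 50.29 = 22.4 °C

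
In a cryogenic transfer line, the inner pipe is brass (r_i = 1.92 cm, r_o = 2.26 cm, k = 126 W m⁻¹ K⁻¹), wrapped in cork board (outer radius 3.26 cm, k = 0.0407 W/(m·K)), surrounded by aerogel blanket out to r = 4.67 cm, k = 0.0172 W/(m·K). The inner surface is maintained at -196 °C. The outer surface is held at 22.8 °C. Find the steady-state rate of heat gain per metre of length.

Q' = 46.0 W/m

Series thermal resistances, inner to outer:
  R'_brass = ln(0.0226/0.0192)/(2πk) = 0.1630/(2π·126) = 2.059×10^-4 m·K/W
  R'_cork board = ln(0.0326/0.0226)/(2πk) = 0.3664/(2π·0.0407) = 1.433 m·K/W
  R'_aerogel blanket = ln(0.0467/0.0326)/(2πk) = 0.3594/(2π·0.0172) = 3.326 m·K/W
ΣR = 2.059×10^-4 + 1.433 + 3.326 = 4.759 m·K/W
Q' = ΔT/ΣR = (-196 °C − 22.8 °C)/4.759 = -46.0 W/m
(Negative Q' ⇒ heat flows inward; heat gain = 46.0 W/m.)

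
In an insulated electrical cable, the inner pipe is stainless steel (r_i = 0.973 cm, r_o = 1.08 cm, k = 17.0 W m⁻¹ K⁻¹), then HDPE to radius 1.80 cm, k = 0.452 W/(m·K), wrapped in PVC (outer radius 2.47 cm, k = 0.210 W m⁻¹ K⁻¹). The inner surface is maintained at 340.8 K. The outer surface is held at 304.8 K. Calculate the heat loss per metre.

Q' = 85.6 W/m

Treat each layer as a resistance in series:
  R'_stainless steel = ln(0.0108/0.00973)/(2πk) = 0.1043/(2π·17.0) = 9.768×10^-4 m·K/W
  R'_HDPE = ln(0.0180/0.0108)/(2πk) = 0.5108/(2π·0.452) = 0.1799 m·K/W
  R'_PVC = ln(0.0247/0.0180)/(2πk) = 0.3164/(2π·0.210) = 0.2398 m·K/W
ΣR = 9.768×10^-4 + 0.1799 + 0.2398 = 0.4207 m·K/W
Q' = ΔT/ΣR = (340.8 K − 304.8 K)/0.4207 = 85.6 W/m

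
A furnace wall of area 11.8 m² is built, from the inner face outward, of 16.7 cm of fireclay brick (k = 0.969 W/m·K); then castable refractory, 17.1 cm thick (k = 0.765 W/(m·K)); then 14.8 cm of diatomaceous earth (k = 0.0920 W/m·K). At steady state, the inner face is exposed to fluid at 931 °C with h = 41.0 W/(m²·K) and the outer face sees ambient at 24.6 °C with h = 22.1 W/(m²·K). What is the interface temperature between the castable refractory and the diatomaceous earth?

T = 747 °C

Series thermal resistances, inner to outer:
  R_conv,in = 1/(hA) = 1/(41.0·11.8) = 0.002067 K/W
  R_fireclay brick = L/(kA) = 0.167/(0.969·11.8) = 0.01461 K/W
  R_castable refractory = L/(kA) = 0.171/(0.765·11.8) = 0.01894 K/W
  R_diatomaceous earth = L/(kA) = 0.148/(0.0920·11.8) = 0.1363 K/W
  R_conv,out = 1/(hA) = 1/(22.1·11.8) = 0.003835 K/W
ΣR = 0.002067 + 0.01461 + 0.01894 + 0.1363 + 0.003835 = 0.1758 K/W
Q = ΔT/ΣR = (931 °C − 24.6 °C)/0.1758 = 5156 W
From the inner boundary to the castable refractory/diatomaceous earth interface, ΣR_partial = 0.03562 K/W.
T_interface = T_in − Q·ΣR_partial = 931 °C − (5156)(0.03562) = 747 °C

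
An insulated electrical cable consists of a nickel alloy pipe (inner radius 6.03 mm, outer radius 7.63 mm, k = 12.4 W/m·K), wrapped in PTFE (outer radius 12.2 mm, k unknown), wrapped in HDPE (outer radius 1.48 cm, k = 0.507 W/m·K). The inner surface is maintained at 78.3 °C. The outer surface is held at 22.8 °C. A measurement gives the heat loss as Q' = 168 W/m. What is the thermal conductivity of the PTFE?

ΣR = ΔT/Q' = |78.3 − 22.8|/168 = 0.3304 m·K/W
Known resistances:
  R'_nickel alloy = ln(0.00763/0.00603)/(2πk) = 0.2353/(2π·12.4) = 0.003021 m·K/W
  R'_HDPE = ln(0.0148/0.0122)/(2πk) = 0.1932/(2π·0.507) = 0.06065 m·K/W
R_PTFE = ΣR − ΣR_known = 0.3304 − 0.06367 = 0.2667 m·K/W
ln(r₂/r₁)/(2πk) = 0.2667 ⇒ k = 0.4693/(2π·0.2667) = 0.280 W/m·K

k = 0.280 W/m·K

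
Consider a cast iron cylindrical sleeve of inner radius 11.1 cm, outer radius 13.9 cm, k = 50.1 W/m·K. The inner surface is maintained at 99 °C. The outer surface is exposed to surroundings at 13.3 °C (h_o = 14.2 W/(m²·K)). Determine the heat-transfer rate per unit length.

Resistance network (inner→outer):
  R'_cast iron = ln(0.139/0.111)/(2πk) = 0.2249/(2π·50.1) = 7.146×10^-4 m·K/W
  R'_conv,out = 1/(2πr h) = 1/(2π·0.139·14.2) = 0.08063 m·K/W
ΣR = 7.146×10^-4 + 0.08063 = 0.08134 m·K/W
Q' = ΔT/ΣR = (99 °C − 13.3 °C)/0.08134 = 1050 W/m

Q' = 1050 W/m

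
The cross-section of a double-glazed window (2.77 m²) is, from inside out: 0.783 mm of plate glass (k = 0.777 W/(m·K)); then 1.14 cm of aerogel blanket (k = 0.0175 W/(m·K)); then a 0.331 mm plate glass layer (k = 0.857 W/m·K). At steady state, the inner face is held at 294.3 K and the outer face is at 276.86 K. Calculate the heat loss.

Q = 74.0 W

Series thermal resistances, inner to outer:
  R_plate glass = L/(kA) = 7.83×10^-4/(0.777·2.77) = 3.638×10^-4 K/W
  R_aerogel blanket = L/(kA) = 0.0114/(0.0175·2.77) = 0.2352 K/W
  R_plate glass = L/(kA) = 3.31×10^-4/(0.857·2.77) = 1.394×10^-4 K/W
ΣR = 3.638×10^-4 + 0.2352 + 1.394×10^-4 = 0.2357 K/W
Q = ΔT/ΣR = (294.3 K − 276.86 K)/0.2357 = 74.0 W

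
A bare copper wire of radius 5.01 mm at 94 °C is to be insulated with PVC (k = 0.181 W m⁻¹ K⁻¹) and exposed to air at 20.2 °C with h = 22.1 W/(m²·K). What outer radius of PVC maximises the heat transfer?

r_cr = 0.819 cm

For a cylinder, r_cr = k_ins/h = 0.181/22.1 = 0.00819 m = 0.819 cm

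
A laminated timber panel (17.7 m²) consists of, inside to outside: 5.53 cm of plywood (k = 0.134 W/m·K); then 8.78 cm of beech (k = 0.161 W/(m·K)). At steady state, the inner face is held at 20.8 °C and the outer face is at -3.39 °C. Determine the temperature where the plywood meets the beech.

T = 10.4 °C

Series thermal resistances, inner to outer:
  R_plywood = L/(kA) = 0.0553/(0.134·17.7) = 0.02332 K/W
  R_beech = L/(kA) = 0.0878/(0.161·17.7) = 0.03081 K/W
ΣR = 0.02332 + 0.03081 = 0.05413 K/W
Q = ΔT/ΣR = (20.8 °C − -3.39 °C)/0.05413 = 446.9 W
From the inner boundary to the plywood/beech interface, ΣR_partial = 0.02332 K/W.
T_interface = T_in − Q·ΣR_partial = 20.8 °C − (446.9)(0.02332) = 10.4 °C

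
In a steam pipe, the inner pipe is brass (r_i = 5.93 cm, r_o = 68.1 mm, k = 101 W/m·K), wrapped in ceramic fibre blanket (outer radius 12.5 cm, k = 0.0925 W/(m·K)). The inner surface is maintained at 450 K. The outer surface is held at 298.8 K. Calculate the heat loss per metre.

Q' = 145 W/m

Treat each layer as a resistance in series:
  R'_brass = ln(0.0681/0.0593)/(2πk) = 0.1384/(2π·101) = 2.180×10^-4 m·K/W
  R'_ceramic fibre blanket = ln(0.125/0.0681)/(2πk) = 0.6073/(2π·0.0925) = 1.045 m·K/W
ΣR = 2.180×10^-4 + 1.045 = 1.045 m·K/W
Q' = ΔT/ΣR = (450 K − 298.8 K)/1.045 = 145 W/m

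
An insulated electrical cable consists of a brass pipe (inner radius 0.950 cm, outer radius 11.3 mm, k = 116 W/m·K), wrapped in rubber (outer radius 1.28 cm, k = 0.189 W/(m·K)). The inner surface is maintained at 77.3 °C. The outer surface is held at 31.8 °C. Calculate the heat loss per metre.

Q' = 433 W/m

Resistance network (inner→outer):
  R'_brass = ln(0.0113/0.00950)/(2πk) = 0.1735/(2π·116) = 2.381×10^-4 m·K/W
  R'_rubber = ln(0.0128/0.0113)/(2πk) = 0.1246/(2π·0.189) = 0.1050 m·K/W
ΣR = 2.381×10^-4 + 0.1050 = 0.1052 m·K/W
Q' = ΔT/ΣR = (77.3 °C − 31.8 °C)/0.1052 = 433 W/m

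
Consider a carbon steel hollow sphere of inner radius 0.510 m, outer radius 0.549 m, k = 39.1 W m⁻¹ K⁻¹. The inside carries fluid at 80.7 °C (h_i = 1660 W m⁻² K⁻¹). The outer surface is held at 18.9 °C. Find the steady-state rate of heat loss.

Resistance network (inner→outer):
  R_conv,in = 1/(4πr²h) = 1/(4π·0.510²·1660) = 1.843×10^-4 K/W
  R_carbon steel = (1/0.510 − 1/0.549)/(4πk) = 0.1393/(4π·39.1) = 2.835×10^-4 K/W
ΣR = 1.843×10^-4 + 2.835×10^-4 = 4.678×10^-4 K/W
Q = ΔT/ΣR = (80.7 °C − 18.9 °C)/4.678×10^-4 = 1.32×10^5 W

Q = 1.32×10^5 W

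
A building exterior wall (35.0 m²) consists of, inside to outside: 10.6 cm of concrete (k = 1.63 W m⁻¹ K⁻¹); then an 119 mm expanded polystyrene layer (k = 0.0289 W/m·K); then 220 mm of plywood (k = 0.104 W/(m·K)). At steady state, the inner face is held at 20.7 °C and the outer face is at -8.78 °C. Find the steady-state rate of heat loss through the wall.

Q = 164 W

Treat each layer as a resistance in series:
  R_concrete = L/(kA) = 0.106/(1.63·35.0) = 0.001858 K/W
  R_expanded polystyrene = L/(kA) = 0.119/(0.0289·35.0) = 0.1176 K/W
  R_plywood = L/(kA) = 0.220/(0.104·35.0) = 0.06044 K/W
ΣR = 0.001858 + 0.1176 + 0.06044 = 0.1799 K/W
Q = ΔT/ΣR = (20.7 °C − -8.78 °C)/0.1799 = 164 W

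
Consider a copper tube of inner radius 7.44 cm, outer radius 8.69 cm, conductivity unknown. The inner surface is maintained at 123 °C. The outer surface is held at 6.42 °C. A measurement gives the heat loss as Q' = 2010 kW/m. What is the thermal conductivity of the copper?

ΣR = ΔT/Q' = |123 − 6.42|/2.01×10^6 = 5.800×10^-5 m·K/W
ln(r₂/r₁)/(2πk) = 5.800×10^-5 ⇒ k = 0.1553/(2π·5.800×10^-5) = 426 W/m·K

k = 426 W/m·K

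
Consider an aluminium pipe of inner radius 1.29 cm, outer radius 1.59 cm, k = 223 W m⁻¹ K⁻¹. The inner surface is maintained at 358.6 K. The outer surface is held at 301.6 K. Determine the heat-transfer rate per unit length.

Q' = 382 kW/m

Q' = 2πk·ΔT/ln(r₂/r₁) = 2π × 223 × 57 / ln(0.0159/0.0129) = 3.82×10^5 W/m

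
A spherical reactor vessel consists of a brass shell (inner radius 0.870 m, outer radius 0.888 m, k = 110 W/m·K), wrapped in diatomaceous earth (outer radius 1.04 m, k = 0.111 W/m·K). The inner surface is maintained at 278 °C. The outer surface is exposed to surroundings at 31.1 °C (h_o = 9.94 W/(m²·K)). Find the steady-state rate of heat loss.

Q = 1970 W

Series thermal resistances, inner to outer:
  R_brass = (1/0.870 − 1/0.888)/(4πk) = 0.02330/(4π·110) = 1.686×10^-5 K/W
  R_diatomaceous earth = (1/0.888 − 1/1.04)/(4πk) = 0.1646/(4π·0.111) = 0.1180 K/W
  R_conv,out = 1/(4πr²h) = 1/(4π·1.04²·9.94) = 0.007402 K/W
ΣR = 1.686×10^-5 + 0.1180 + 0.007402 = 0.1254 K/W
Q = ΔT/ΣR = (278 °C − 31.1 °C)/0.1254 = 1970 W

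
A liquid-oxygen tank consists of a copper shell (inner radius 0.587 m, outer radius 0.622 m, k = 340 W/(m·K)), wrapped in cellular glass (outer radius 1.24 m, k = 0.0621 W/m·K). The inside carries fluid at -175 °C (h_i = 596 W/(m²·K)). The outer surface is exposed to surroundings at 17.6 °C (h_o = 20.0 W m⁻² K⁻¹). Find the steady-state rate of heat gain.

Treat each layer as a resistance in series:
  R_conv,in = 1/(4πr²h) = 1/(4π·0.587²·596) = 3.875×10^-4 K/W
  R_copper = (1/0.587 − 1/0.622)/(4πk) = 0.09586/(4π·340) = 2.244×10^-5 K/W
  R_cellular glass = (1/0.622 − 1/1.24)/(4πk) = 0.8013/(4π·0.0621) = 1.027 K/W
  R_conv,out = 1/(4πr²h) = 1/(4π·1.24²·20.0) = 0.002588 K/W
ΣR = 3.875×10^-4 + 2.244×10^-5 + 1.027 + 0.002588 = 1.030 K/W
Q = ΔT/ΣR = (-175 °C − 17.6 °C)/1.030 = -187 W
(Negative Q ⇒ heat flows inward; heat gain = 187 W.)

Q = 187 W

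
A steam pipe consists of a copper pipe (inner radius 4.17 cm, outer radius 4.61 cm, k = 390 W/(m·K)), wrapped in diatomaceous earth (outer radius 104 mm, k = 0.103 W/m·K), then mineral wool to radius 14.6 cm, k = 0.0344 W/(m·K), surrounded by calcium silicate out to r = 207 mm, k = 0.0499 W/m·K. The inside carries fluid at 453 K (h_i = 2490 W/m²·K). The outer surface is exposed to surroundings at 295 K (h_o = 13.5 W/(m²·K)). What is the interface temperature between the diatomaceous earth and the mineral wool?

Treat each layer as a resistance in series:
  R'_conv,in = 1/(2πr h) = 1/(2π·0.0417·2490) = 0.001533 m·K/W
  R'_copper = ln(0.0461/0.0417)/(2πk) = 0.1003/(2π·390) = 4.094×10^-5 m·K/W
  R'_diatomaceous earth = ln(0.104/0.0461)/(2πk) = 0.8136/(2π·0.103) = 1.257 m·K/W
  R'_mineral wool = ln(0.146/0.104)/(2πk) = 0.3392/(2π·0.0344) = 1.569 m·K/W
  R'_calcium silicate = ln(0.207/0.146)/(2πk) = 0.3491/(2π·0.0499) = 1.113 m·K/W
  R'_conv,out = 1/(2πr h) = 1/(2π·0.207·13.5) = 0.05695 m·K/W
ΣR = 0.001533 + 4.094×10^-5 + 1.257 + 1.569 + 1.113 + 0.05695 = 3.998 m·K/W
Q' = ΔT/ΣR = (453 K − 295 K)/3.998 = 39.52 W/m
From the inner boundary to the diatomaceous earth/mineral wool interface, ΣR_partial = 1.259 m·K/W.
T_interface = T_in − Q'·ΣR_partial = 453 K − (39.52)(1.259) = 403 K

T = 403 K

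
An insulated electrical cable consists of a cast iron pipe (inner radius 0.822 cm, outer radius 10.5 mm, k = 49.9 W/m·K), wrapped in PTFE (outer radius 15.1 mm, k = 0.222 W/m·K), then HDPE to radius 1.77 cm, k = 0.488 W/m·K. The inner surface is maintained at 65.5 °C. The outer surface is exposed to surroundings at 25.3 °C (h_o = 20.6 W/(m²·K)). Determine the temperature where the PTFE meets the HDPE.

Resistance network (inner→outer):
  R'_cast iron = ln(0.0105/0.00822)/(2πk) = 0.2448/(2π·49.9) = 7.808×10^-4 m·K/W
  R'_PTFE = ln(0.0151/0.0105)/(2πk) = 0.3633/(2π·0.222) = 0.2605 m·K/W
  R'_HDPE = ln(0.0177/0.0151)/(2πk) = 0.1589/(2π·0.488) = 0.05181 m·K/W
  R'_conv,out = 1/(2πr h) = 1/(2π·0.0177·20.6) = 0.4365 m·K/W
ΣR = 7.808×10^-4 + 0.2605 + 0.05181 + 0.4365 = 0.7496 m·K/W
Q' = ΔT/ΣR = (65.5 °C − 25.3 °C)/0.7496 = 53.63 W/m
From the inner boundary to the PTFE/HDPE interface, ΣR_partial = 0.2613 m·K/W.
T_interface = T_in − Q'·ΣR_partial = 65.5 °C − (53.63)(0.2613) = 51.5 °C

T = 51.5 °C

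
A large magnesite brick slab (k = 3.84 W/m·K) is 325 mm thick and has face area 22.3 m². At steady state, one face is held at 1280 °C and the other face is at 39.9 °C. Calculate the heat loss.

Q = 327 kW

Q = kA·ΔT/L = 3.84 × 22.3 × |1280 °C − 39.9 °C| / 0.325 = 3.27×10^5 W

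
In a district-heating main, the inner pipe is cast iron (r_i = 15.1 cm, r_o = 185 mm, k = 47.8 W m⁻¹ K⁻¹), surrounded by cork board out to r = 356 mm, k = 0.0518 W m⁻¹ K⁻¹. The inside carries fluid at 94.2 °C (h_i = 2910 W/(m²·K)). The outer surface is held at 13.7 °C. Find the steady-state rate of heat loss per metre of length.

Q' = 40.0 W/m

Series thermal resistances, inner to outer:
  R'_conv,in = 1/(2πr h) = 1/(2π·0.151·2910) = 3.622×10^-4 m·K/W
  R'_cast iron = ln(0.185/0.151)/(2πk) = 0.2031/(2π·47.8) = 6.762×10^-4 m·K/W
  R'_cork board = ln(0.356/0.185)/(2πk) = 0.6546/(2π·0.0518) = 2.011 m·K/W
ΣR = 3.622×10^-4 + 6.762×10^-4 + 2.011 = 2.012 m·K/W
Q' = ΔT/ΣR = (94.2 °C − 13.7 °C)/2.012 = 40.0 W/m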